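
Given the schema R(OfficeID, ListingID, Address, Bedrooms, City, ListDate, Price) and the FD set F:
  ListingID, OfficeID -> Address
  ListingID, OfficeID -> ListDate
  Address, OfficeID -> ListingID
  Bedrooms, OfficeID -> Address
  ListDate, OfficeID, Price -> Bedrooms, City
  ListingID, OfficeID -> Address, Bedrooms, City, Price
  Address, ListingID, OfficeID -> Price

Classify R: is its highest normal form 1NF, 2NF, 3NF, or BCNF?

BCNF

Candidate keys: {Address, OfficeID}, {Bedrooms, OfficeID}, {ListDate, OfficeID, Price}, {ListingID, OfficeID}. Prime attributes: {Address, Bedrooms, ListDate, ListingID, OfficeID, Price}.
Each dependency's left side is a superkey — BCNF holds.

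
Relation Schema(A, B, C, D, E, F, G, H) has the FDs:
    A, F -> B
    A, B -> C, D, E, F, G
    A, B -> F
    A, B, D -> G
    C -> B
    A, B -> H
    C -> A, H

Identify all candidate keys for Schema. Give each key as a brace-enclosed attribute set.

{C}⁺ = {A, B, C, D, E, F, G, H}, which is every attribute, so {C} is a candidate key.
{A, B}⁺ = {A, B, C, D, E, F, G, H}, which is every attribute, so {A, B} is a candidate key.
{A, F}⁺ = {A, B, C, D, E, F, G, H}, which is every attribute, so {A, F} is a candidate key.
No proper subset of any of these is a key, and no other minimal superkey exists.

{A, B}, {A, F}, {C}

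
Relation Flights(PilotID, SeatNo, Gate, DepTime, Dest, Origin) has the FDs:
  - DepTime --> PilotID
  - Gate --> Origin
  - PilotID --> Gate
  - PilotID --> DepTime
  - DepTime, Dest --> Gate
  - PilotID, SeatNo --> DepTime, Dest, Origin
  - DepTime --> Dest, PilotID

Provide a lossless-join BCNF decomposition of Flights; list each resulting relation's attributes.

Candidate keys of the original relation: {DepTime, SeatNo}, {PilotID, SeatNo}.
{DepTime, Dest, Gate, Origin, PilotID, SeatNo}: {DepTime} determines {DepTime, Dest, Gate, Origin, PilotID} here but is not a superkey — split on DepTime --> Dest, Gate, Origin, PilotID, giving {DepTime, Dest, Gate, Origin, PilotID} and {DepTime, SeatNo}.
{DepTime, Dest, Gate, Origin, PilotID}: {Gate} determines {Gate, Origin} here but is not a superkey — split on Gate --> Origin, giving {Gate, Origin} and {DepTime, Dest, Gate, PilotID}.
{Gate, Origin} has no BCNF violation.
{DepTime, Dest, Gate, PilotID} has no BCNF violation.
{DepTime, SeatNo} has no BCNF violation.

{DepTime, Dest, Gate, PilotID}; {DepTime, SeatNo}; {Gate, Origin}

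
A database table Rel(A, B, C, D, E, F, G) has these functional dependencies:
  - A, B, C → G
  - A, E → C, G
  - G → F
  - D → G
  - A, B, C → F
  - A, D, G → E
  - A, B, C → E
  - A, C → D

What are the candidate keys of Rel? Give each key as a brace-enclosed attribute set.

No FD produces {A, B}, so they must be in every candidate key.
{A, B, C}⁺ = {A, B, C, D, E, F, G} — all of the relation — so {A, B, C} is a candidate key.
{A, B, D}⁺ = {A, B, C, D, E, F, G} — all of the relation — so {A, B, D} is a candidate key.
{A, B, E}⁺ = {A, B, C, D, E, F, G} — all of the relation — so {A, B, E} is a candidate key.
Any other superkey properly contains one of these, so there are no further candidate keys.

{A, B, C}, {A, B, D}, {A, B, E}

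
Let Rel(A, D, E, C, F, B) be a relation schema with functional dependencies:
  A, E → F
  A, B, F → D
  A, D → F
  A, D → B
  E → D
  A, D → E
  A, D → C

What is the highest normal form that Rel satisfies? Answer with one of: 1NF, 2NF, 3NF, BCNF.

Candidate keys: {A, B, F}, {A, D}, {A, E}. Prime attributes: {A, B, D, E, F}.
E → D: {E}⁺ = {D, E}, which is not all of the attributes, so the left side is not a superkey — BCNF is violated.
Its right-hand attributes {D} are all prime, as are those of every other non-superkey FD — the relation is in 3NF.

3NF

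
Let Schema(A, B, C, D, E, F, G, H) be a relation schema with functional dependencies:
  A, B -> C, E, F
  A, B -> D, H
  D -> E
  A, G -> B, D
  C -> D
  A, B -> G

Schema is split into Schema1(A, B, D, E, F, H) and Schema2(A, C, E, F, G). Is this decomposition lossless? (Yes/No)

No

Common attributes: {A, E, F}; their closure is {A, E, F}.
Neither Schema1 nor Schema2 is contained in that closure, so the decomposition is lossy.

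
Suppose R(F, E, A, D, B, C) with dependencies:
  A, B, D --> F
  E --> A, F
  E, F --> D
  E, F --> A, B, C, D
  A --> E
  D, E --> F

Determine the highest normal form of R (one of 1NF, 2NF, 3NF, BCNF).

Candidate keys: {A}, {E}. Prime attributes: {A, E}.
The left-hand side of every FD is a superkey, so BCNF is satisfied.

BCNF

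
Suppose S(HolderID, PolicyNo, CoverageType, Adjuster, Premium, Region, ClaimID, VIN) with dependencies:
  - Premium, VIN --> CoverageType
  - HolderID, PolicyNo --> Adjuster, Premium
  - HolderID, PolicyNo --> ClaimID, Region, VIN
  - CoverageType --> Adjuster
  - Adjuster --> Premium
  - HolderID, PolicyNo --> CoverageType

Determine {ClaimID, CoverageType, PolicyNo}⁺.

Start with {ClaimID, CoverageType, PolicyNo}.
CoverageType --> Adjuster applies; add {Adjuster} → now {Adjuster, ClaimID, CoverageType, PolicyNo}.
Adjuster --> Premium applies; add {Premium} → now {Adjuster, ClaimID, CoverageType, PolicyNo, Premium}.
No further FD applies.

{Adjuster, ClaimID, CoverageType, PolicyNo, Premium}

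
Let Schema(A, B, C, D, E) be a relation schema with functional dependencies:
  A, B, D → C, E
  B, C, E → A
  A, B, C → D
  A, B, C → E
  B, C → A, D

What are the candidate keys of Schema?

No FD produces {B}, so it must be in every candidate key.
{B, C}⁺ = {A, B, C, D, E}, which is every attribute, so {B, C} is a candidate key.
{A, B, D}⁺ = {A, B, C, D, E}, which is every attribute, so {A, B, D} is a candidate key.
Any other superkey properly contains one of these, so there are no further candidate keys.

{A, B, D}, {B, C}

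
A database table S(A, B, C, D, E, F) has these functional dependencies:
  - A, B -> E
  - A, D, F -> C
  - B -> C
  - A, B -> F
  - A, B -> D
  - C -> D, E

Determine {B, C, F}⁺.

{B, C, D, E, F}

Start with {B, C, F}.
C -> D, E applies; add {D, E} → now {B, C, D, E, F}.
No further FD applies.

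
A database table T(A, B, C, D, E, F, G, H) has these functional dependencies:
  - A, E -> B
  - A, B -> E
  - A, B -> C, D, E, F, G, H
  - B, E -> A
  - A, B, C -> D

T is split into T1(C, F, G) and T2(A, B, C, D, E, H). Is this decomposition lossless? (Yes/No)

No

T1 ∩ T2 = {C}; its closure under F is {C}.
The closure covers neither T1 nor T2 entirely; the join is not lossless.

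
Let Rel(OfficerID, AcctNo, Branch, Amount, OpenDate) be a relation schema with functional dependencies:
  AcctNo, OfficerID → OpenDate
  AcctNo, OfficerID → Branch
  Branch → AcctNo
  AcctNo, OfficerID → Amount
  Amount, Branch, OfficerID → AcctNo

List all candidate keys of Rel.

Attributes never on any right-hand side: {OfficerID} — every candidate key must contain it.
{AcctNo, OfficerID}⁺ = {AcctNo, Amount, Branch, OfficerID, OpenDate}, which is every attribute, so {AcctNo, OfficerID} is a candidate key.
{Branch, OfficerID}⁺ = {AcctNo, Amount, Branch, OfficerID, OpenDate}, which is every attribute, so {Branch, OfficerID} is a candidate key.
Any other superkey properly contains one of these, so there are no further candidate keys.

{AcctNo, OfficerID}, {Branch, OfficerID}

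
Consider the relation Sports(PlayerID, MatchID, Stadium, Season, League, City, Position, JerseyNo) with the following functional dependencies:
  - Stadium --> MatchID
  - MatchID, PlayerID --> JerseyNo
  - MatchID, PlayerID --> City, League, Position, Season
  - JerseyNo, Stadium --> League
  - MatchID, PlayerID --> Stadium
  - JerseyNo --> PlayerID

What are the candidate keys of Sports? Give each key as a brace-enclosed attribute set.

{JerseyNo, MatchID}, {JerseyNo, Stadium}, {MatchID, PlayerID}, {PlayerID, Stadium}

{JerseyNo, MatchID}⁺ = {City, JerseyNo, League, MatchID, PlayerID, Position, Season, Stadium}, which is every attribute, so {JerseyNo, MatchID} is a candidate key.
{JerseyNo, Stadium}⁺ = {City, JerseyNo, League, MatchID, PlayerID, Position, Season, Stadium}, which is every attribute, so {JerseyNo, Stadium} is a candidate key.
{MatchID, PlayerID}⁺ = {City, JerseyNo, League, MatchID, PlayerID, Position, Season, Stadium}, which is every attribute, so {MatchID, PlayerID} is a candidate key.
{PlayerID, Stadium}⁺ = {City, JerseyNo, League, MatchID, PlayerID, Position, Season, Stadium}, which is every attribute, so {PlayerID, Stadium} is a candidate key.
These are minimal and exhaustive — every other superkey contains one of them.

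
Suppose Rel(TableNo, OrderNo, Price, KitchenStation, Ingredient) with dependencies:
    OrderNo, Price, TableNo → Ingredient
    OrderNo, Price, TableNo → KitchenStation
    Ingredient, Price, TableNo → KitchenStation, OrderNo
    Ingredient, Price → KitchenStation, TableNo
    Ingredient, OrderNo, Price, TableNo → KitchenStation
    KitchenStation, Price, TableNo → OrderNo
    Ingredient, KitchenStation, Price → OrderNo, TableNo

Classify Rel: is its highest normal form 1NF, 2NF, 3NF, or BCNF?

BCNF

Candidate keys: {Ingredient, Price}, {KitchenStation, Price, TableNo}, {OrderNo, Price, TableNo}. Prime attributes: {Ingredient, KitchenStation, OrderNo, Price, TableNo}.
Each dependency's left side is a superkey — BCNF holds.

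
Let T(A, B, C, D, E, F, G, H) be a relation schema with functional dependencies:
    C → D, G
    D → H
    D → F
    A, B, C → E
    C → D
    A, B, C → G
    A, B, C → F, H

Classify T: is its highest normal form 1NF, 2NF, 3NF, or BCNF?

1NF

Candidate key: {A, B, C}. Prime attributes: {A, B, C}.
For C → D, G we have {C}⁺ = {C, D, F, G, H}; {C} is not a superkey, so BCNF fails.
C → D, G determines the non-prime attributes {D, G} from a non-superkey — 3NF is violated.
Since {C} ⊂ {A, B, C} and {C}⁺ ⊇ {D, F, G, H} with {D, F, G, H} non-prime, there is a partial dependency; 2NF fails.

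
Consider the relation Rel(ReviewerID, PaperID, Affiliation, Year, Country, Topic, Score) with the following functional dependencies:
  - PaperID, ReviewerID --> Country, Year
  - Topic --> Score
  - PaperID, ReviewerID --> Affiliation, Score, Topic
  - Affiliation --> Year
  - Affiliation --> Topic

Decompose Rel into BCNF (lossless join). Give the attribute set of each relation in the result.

{Affiliation, Country, PaperID, ReviewerID}; {Affiliation, Topic, Year}; {Score, Topic}

Candidate key of the original relation: {PaperID, ReviewerID}.
{Affiliation, Country, PaperID, ReviewerID, Score, Topic, Year}: {Topic} determines {Score, Topic} here but is not a superkey — split on Topic --> Score, giving {Score, Topic} and {Affiliation, Country, PaperID, ReviewerID, Topic, Year}.
{Score, Topic} has no BCNF violation.
{Affiliation, Country, PaperID, ReviewerID, Topic, Year}: {Affiliation} determines {Affiliation, Topic, Year} here but is not a superkey — split on Affiliation --> Topic, Year, giving {Affiliation, Topic, Year} and {Affiliation, Country, PaperID, ReviewerID}.
{Affiliation, Topic, Year} has no BCNF violation.
{Affiliation, Country, PaperID, ReviewerID} has no BCNF violation.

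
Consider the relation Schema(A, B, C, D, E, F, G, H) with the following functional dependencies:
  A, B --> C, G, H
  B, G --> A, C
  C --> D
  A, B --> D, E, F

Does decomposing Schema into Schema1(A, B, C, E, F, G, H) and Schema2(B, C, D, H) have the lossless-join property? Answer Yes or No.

Yes

The shared attributes are {B, C, H} and {B, C, H}⁺ = {B, C, D, H}.
Schema2 is contained in that closure, so Schema1 ∩ Schema2 --> Schema2 holds and the join is lossless.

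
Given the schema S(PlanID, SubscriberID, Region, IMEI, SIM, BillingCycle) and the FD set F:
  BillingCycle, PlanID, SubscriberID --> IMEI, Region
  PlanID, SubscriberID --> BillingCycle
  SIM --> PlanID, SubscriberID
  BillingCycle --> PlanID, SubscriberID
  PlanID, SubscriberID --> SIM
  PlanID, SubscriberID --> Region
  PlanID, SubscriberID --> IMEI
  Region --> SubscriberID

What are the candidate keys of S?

{BillingCycle}, {PlanID, Region}, {PlanID, SubscriberID}, {SIM}

Closure of {BillingCycle} is {BillingCycle, IMEI, PlanID, Region, SIM, SubscriberID}, the whole schema; {BillingCycle} is a candidate key.
Closure of {SIM} is {BillingCycle, IMEI, PlanID, Region, SIM, SubscriberID}, the whole schema; {SIM} is a candidate key.
Closure of {PlanID, Region} is {BillingCycle, IMEI, PlanID, Region, SIM, SubscriberID}, the whole schema; {PlanID, Region} is a candidate key.
Closure of {PlanID, SubscriberID} is {BillingCycle, IMEI, PlanID, Region, SIM, SubscriberID}, the whole schema; {PlanID, SubscriberID} is a candidate key.
No proper subset of any of these is a key, and no other minimal superkey exists.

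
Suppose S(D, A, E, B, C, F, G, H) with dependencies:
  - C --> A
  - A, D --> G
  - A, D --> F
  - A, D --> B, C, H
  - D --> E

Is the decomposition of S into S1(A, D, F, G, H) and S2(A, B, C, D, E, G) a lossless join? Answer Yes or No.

Yes

The shared attributes are {A, D, G} and {A, D, G}⁺ = {A, B, C, D, E, F, G, H}.
This includes all of S1, so the common attributes are a superkey of S1 — the join is lossless.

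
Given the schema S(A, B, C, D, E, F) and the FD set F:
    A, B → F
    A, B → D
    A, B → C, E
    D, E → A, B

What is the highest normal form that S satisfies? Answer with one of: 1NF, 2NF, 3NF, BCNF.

Candidate keys: {A, B}, {D, E}. Prime attributes: {A, B, D, E}.
Every FD has a superkey on the left, so the relation is in BCNF.

BCNF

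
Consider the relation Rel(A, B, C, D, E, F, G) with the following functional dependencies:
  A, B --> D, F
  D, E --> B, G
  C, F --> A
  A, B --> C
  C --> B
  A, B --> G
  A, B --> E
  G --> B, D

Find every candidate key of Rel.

{A, B} is a candidate key since {A, B}⁺ = {A, B, C, D, E, F, G} covers every attribute.
{A, C} is a candidate key since {A, C}⁺ = {A, B, C, D, E, F, G} covers every attribute.
{A, G} is a candidate key since {A, G}⁺ = {A, B, C, D, E, F, G} covers every attribute.
{C, F} is a candidate key since {C, F}⁺ = {A, B, C, D, E, F, G} covers every attribute.
{A, D, E} is a candidate key since {A, D, E}⁺ = {A, B, C, D, E, F, G} covers every attribute.
No proper subset of any of these is a key, and no other minimal superkey exists.

{A, B}, {A, C}, {A, D, E}, {A, G}, {C, F}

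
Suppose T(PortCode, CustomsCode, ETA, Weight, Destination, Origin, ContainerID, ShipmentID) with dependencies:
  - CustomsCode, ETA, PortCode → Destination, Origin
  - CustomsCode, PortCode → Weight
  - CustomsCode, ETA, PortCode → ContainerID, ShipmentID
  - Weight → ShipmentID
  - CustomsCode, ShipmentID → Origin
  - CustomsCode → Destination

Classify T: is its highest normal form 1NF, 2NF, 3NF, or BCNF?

Candidate key: {CustomsCode, ETA, PortCode}. Prime attributes: {CustomsCode, ETA, PortCode}.
CustomsCode, PortCode → Weight breaks BCNF: {CustomsCode, PortCode}⁺ = {CustomsCode, Destination, Origin, PortCode, ShipmentID, Weight}, so {CustomsCode, PortCode} is not a superkey.
CustomsCode, PortCode → Weight has non-prime {Weight} on the right and a non-superkey on the left, so 3NF fails.
The proper key subset {CustomsCode} of {CustomsCode, ETA, PortCode} determines non-prime {Destination}, so the relation is not even in 2NF.

1NF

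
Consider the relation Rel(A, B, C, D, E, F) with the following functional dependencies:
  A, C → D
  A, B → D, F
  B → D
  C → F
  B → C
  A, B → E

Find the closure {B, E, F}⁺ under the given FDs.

{B, C, D, E, F}

Start with {B, E, F}.
B → D applies; add {D} → now {B, D, E, F}.
B → C applies; add {C} → now {B, C, D, E, F}.
No further FD applies.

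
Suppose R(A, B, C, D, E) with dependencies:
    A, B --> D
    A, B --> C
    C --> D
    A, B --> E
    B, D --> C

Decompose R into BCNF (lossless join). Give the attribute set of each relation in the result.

{A, B, C, E}; {C, D}

Candidate key of the original relation: {A, B}.
In {A, B, C, D, E}, {C} is not a superkey ({C}⁺ restricted to this set is {C, D}), so split on C --> D into {C, D} and {A, B, C, E}.
{C, D} is in BCNF.
{A, B, C, E} is in BCNF.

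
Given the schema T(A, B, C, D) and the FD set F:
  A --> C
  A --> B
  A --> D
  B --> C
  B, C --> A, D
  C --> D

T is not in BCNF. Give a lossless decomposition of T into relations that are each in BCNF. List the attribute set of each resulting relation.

Candidate keys of the original relation: {A}, {B}.
Within {A, B, C, D}: {C}⁺ ∩ {A, B, C, D} = {C, D}, not the whole set, so C --> D violates BCNF; decompose into {C, D} and {A, B, C}.
{C, D}: every determinant is a superkey — BCNF.
{A, B, C}: every determinant is a superkey — BCNF.

{A, B, C}; {C, D}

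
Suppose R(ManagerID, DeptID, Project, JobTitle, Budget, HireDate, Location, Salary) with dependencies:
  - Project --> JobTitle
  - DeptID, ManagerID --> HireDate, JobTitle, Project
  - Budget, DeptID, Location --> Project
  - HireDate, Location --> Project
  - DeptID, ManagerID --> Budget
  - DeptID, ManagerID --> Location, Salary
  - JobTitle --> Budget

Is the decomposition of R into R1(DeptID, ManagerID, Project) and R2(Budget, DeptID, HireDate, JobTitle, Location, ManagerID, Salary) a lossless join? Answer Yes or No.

R1 ∩ R2 = {DeptID, ManagerID}; its closure under F is {Budget, DeptID, HireDate, JobTitle, Location, ManagerID, Project, Salary}.
Since R1 ⊆ {Budget, DeptID, HireDate, JobTitle, Location, ManagerID, Project, Salary}, the intersection is a superkey of R1; the decomposition is lossless.

Yes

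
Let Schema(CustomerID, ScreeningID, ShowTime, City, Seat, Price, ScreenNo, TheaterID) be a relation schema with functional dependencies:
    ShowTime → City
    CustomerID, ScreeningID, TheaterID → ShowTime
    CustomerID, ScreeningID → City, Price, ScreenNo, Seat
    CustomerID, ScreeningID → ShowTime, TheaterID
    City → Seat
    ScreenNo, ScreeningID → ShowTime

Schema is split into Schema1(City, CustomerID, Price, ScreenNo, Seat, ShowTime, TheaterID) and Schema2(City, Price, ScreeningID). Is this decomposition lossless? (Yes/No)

No

Common attributes: {City, Price}; their closure is {City, Price, Seat}.
The closure covers neither Schema1 nor Schema2 entirely; the join is not lossless.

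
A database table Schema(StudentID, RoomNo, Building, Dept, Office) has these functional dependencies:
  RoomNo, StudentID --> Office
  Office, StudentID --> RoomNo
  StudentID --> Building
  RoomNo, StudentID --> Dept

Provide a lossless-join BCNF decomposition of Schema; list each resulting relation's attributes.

Candidate keys of the original relation: {Office, StudentID}, {RoomNo, StudentID}.
{Building, Dept, Office, RoomNo, StudentID}: {StudentID} determines {Building, StudentID} here but is not a superkey — split on StudentID --> Building, giving {Building, StudentID} and {Dept, Office, RoomNo, StudentID}.
{Building, StudentID}: every determinant is a superkey — BCNF.
{Dept, Office, RoomNo, StudentID}: every determinant is a superkey — BCNF.

{Building, StudentID}; {Dept, Office, RoomNo, StudentID}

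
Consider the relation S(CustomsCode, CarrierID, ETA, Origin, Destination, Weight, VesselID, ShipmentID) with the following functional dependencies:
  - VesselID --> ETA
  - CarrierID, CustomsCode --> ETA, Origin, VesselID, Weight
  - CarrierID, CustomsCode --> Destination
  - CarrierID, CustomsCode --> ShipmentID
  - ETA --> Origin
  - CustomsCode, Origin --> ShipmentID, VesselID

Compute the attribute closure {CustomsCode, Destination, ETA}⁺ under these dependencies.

{CustomsCode, Destination, ETA, Origin, ShipmentID, VesselID}

Start with {CustomsCode, Destination, ETA}.
ETA --> Origin applies; add {Origin} → now {CustomsCode, Destination, ETA, Origin}.
CustomsCode, Origin --> ShipmentID, VesselID applies; add {ShipmentID, VesselID} → now {CustomsCode, Destination, ETA, Origin, ShipmentID, VesselID}.
No further FD applies.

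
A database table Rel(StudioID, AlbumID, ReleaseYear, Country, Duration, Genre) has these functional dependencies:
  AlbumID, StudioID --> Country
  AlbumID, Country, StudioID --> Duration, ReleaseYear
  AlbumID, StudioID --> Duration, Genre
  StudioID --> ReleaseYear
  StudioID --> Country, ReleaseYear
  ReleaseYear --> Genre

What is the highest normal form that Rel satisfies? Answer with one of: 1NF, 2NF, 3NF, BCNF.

Candidate key: {AlbumID, StudioID}. Prime attributes: {AlbumID, StudioID}.
StudioID --> ReleaseYear breaks BCNF: {StudioID}⁺ = {Country, Genre, ReleaseYear, StudioID}, so {StudioID} is not a superkey.
StudioID --> ReleaseYear has non-prime {ReleaseYear} on the right and a non-superkey on the left, so 3NF fails.
The proper key subset {StudioID} of {AlbumID, StudioID} determines non-prime {Country, Genre, ReleaseYear}, so the relation is not even in 2NF.

1NF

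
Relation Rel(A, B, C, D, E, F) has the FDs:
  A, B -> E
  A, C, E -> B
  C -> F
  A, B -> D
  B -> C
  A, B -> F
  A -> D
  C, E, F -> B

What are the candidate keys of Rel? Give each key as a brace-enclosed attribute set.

No FD produces {A}, so it must be in every candidate key.
{A, B}⁺ = {A, B, C, D, E, F} — all of the relation — so {A, B} is a candidate key.
{A, C, E}⁺ = {A, B, C, D, E, F} — all of the relation — so {A, C, E} is a candidate key.
Any other superkey properly contains one of these, so there are no further candidate keys.

{A, B}, {A, C, E}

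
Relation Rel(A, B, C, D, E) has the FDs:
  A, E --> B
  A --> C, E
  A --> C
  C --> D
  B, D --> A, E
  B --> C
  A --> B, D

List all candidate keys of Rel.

{A}⁺ = {A, B, C, D, E}, which is every attribute, so {A} is a candidate key.
{B}⁺ = {A, B, C, D, E}, which is every attribute, so {B} is a candidate key.
Any other superkey properly contains one of these, so there are no further candidate keys.

{A}, {B}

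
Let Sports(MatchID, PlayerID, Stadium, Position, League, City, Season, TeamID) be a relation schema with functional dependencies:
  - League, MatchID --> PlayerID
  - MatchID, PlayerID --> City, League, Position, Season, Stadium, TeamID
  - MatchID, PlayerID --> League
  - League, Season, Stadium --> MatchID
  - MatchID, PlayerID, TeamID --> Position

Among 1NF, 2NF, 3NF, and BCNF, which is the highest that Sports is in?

BCNF

Candidate keys: {League, MatchID}, {League, Season, Stadium}, {MatchID, PlayerID}. Prime attributes: {League, MatchID, PlayerID, Season, Stadium}.
Every FD has a superkey on the left, so the relation is in BCNF.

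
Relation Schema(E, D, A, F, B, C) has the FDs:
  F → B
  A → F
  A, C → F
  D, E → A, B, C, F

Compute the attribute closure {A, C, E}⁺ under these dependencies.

{A, B, C, E, F}

Start with {A, C, E}.
A → F applies; add {F} → now {A, C, E, F}.
F → B applies; add {B} → now {A, B, C, E, F}.
No further FD applies.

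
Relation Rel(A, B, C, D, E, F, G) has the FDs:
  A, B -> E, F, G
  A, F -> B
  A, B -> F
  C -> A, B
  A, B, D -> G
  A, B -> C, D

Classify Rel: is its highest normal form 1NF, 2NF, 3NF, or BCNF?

Candidate keys: {A, B}, {A, F}, {C}. Prime attributes: {A, B, C, F}.
Every FD has a superkey on the left, so the relation is in BCNF.

BCNF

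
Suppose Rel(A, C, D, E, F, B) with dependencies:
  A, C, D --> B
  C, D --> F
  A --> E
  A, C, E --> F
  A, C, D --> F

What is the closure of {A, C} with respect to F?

Start with {A, C}.
A --> E applies; add {E} → now {A, C, E}.
A, C, E --> F applies; add {F} → now {A, C, E, F}.
No further FD applies.

{A, C, E, F}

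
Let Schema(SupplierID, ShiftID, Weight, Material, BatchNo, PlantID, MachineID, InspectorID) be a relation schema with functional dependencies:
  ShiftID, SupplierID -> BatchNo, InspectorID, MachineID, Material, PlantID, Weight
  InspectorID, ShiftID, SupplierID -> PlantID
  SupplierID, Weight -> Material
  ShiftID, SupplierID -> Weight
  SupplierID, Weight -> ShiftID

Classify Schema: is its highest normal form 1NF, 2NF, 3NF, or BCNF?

Candidate keys: {ShiftID, SupplierID}, {SupplierID, Weight}. Prime attributes: {ShiftID, SupplierID, Weight}.
The left-hand side of every FD is a superkey, so BCNF is satisfied.

BCNF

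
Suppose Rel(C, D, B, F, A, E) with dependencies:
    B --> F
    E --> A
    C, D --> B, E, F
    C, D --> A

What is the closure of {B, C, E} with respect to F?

Start with {B, C, E}.
B --> F applies; add {F} → now {B, C, E, F}.
E --> A applies; add {A} → now {A, B, C, E, F}.
No further FD applies.

{A, B, C, E, F}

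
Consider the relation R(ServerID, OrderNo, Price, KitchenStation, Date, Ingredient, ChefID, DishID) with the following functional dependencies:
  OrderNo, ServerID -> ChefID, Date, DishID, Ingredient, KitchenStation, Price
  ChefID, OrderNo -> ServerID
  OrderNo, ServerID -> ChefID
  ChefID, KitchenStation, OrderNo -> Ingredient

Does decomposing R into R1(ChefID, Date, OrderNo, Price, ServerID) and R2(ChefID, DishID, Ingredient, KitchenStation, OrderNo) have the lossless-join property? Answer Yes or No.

Yes

Common attributes: {ChefID, OrderNo}; their closure is {ChefID, Date, DishID, Ingredient, KitchenStation, OrderNo, Price, ServerID}.
Since R1 ⊆ {ChefID, Date, DishID, Ingredient, KitchenStation, OrderNo, Price, ServerID}, the intersection is a superkey of R1; the decomposition is lossless.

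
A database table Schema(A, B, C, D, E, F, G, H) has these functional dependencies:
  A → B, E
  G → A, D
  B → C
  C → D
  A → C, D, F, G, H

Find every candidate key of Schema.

{A}⁺ = {A, B, C, D, E, F, G, H} — all of the relation — so {A} is a candidate key.
{G}⁺ = {A, B, C, D, E, F, G, H} — all of the relation — so {G} is a candidate key.
Any other superkey properly contains one of these, so there are no further candidate keys.

{A}, {G}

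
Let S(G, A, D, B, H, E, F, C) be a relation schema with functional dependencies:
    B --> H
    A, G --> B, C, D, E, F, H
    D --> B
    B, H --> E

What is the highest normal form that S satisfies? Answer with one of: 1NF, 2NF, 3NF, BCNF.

2NF

Candidate key: {A, G}. Prime attributes: {A, G}.
B --> H breaks BCNF: {B}⁺ = {B, E, H}, so {B} is not a superkey.
B --> H determines the non-prime attribute {H} from a non-superkey — 3NF is violated.
No non-prime attribute depends on a proper subset of any candidate key, so 2NF holds.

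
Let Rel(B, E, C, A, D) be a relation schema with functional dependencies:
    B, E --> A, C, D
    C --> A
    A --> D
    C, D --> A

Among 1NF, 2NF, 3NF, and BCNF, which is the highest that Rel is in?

Candidate key: {B, E}. Prime attributes: {B, E}.
C --> A: {C}⁺ = {A, C, D}, which is not all of the attributes, so the left side is not a superkey — BCNF is violated.
C --> A determines the non-prime attribute {A} from a non-superkey — 3NF is violated.
No proper subset of a key has a non-prime attribute in its closure, so there is no partial dependency; 2NF holds.

2NF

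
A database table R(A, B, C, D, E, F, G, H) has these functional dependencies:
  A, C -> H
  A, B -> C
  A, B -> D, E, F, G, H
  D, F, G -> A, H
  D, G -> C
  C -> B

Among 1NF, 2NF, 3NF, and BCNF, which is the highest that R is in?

Candidate keys: {A, B}, {A, C}, {A, D, G}, {D, F, G}. Prime attributes: {A, B, C, D, F, G}.
For D, G -> C we have {D, G}⁺ = {B, C, D, G}; {D, G} is not a superkey, so BCNF fails.
Its right-hand attributes {C} are all prime, as are those of every other non-superkey FD — the relation is in 3NF.

3NF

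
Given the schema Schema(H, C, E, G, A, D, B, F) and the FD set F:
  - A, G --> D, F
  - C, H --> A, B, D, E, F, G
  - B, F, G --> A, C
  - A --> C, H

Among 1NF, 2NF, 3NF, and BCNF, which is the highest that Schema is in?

Candidate keys: {A}, {B, F, G}, {C, H}. Prime attributes: {A, B, C, F, G, H}.
Each dependency's left side is a superkey — BCNF holds.

BCNF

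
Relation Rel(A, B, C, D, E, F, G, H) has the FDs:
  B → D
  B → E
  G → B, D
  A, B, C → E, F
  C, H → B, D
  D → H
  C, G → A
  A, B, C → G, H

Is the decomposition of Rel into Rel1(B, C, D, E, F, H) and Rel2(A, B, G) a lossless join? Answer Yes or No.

No

Common attributes: {B}; their closure is {B, D, E, H}.
Neither Rel1 nor Rel2 is contained in that closure, so the decomposition is lossy.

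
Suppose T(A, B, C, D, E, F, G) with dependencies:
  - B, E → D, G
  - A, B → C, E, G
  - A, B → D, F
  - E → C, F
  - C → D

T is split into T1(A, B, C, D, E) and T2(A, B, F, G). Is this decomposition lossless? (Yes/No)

Yes

T1 ∩ T2 = {A, B}; its closure under F is {A, B, C, D, E, F, G}.
This includes all of T1, so the common attributes are a superkey of T1 — the join is lossless.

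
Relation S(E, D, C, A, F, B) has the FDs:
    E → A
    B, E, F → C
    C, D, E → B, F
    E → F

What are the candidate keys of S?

{B, D, E}, {C, D, E}

Attributes never on any right-hand side: {D, E} — every candidate key must contain all of them.
{B, D, E}⁺ = {A, B, C, D, E, F}, which is every attribute, so {B, D, E} is a candidate key.
{C, D, E}⁺ = {A, B, C, D, E, F}, which is every attribute, so {C, D, E} is a candidate key.
No proper subset of any of these is a key, and no other minimal superkey exists.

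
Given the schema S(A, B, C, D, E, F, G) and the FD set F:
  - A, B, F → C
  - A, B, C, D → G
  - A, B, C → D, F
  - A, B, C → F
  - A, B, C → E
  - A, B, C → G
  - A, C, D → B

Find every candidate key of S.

{A, B, C}, {A, B, F}, {A, C, D}

{A} never appears on the right of any FD, so every key must include it.
{A, B, C}⁺ = {A, B, C, D, E, F, G} — all of the relation — so {A, B, C} is a candidate key.
{A, B, F}⁺ = {A, B, C, D, E, F, G} — all of the relation — so {A, B, F} is a candidate key.
{A, C, D}⁺ = {A, B, C, D, E, F, G} — all of the relation — so {A, C, D} is a candidate key.
These are minimal and exhaustive — every other superkey contains one of them.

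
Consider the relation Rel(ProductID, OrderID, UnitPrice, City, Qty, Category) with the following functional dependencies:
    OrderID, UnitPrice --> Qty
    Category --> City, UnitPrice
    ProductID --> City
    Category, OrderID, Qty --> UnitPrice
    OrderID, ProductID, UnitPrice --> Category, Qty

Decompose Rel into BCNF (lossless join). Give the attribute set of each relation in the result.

Candidate keys of the original relation: {Category, OrderID, ProductID}, {OrderID, ProductID, UnitPrice}.
In {Category, City, OrderID, ProductID, Qty, UnitPrice}, {OrderID, UnitPrice} is not a superkey ({OrderID, UnitPrice}⁺ restricted to this set is {OrderID, Qty, UnitPrice}), so split on OrderID, UnitPrice --> Qty into {OrderID, Qty, UnitPrice} and {Category, City, OrderID, ProductID, UnitPrice}.
{OrderID, Qty, UnitPrice} is in BCNF.
In {Category, City, OrderID, ProductID, UnitPrice}, {Category} is not a superkey ({Category}⁺ restricted to this set is {Category, City, UnitPrice}), so split on Category --> City, UnitPrice into {Category, City, UnitPrice} and {Category, OrderID, ProductID}.
{Category, City, UnitPrice} is in BCNF.
{Category, OrderID, ProductID} is in BCNF.

{Category, City, UnitPrice}; {Category, OrderID, ProductID}; {OrderID, Qty, UnitPrice}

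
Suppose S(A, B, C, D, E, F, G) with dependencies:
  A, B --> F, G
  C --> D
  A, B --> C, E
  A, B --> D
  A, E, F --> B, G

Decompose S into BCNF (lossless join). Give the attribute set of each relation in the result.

Candidate keys of the original relation: {A, B}, {A, E, F}.
In {A, B, C, D, E, F, G}, {C} is not a superkey ({C}⁺ restricted to this set is {C, D}), so split on C --> D into {C, D} and {A, B, C, E, F, G}.
{C, D} is in BCNF.
{A, B, C, E, F, G} is in BCNF.

{A, B, C, E, F, G}; {C, D}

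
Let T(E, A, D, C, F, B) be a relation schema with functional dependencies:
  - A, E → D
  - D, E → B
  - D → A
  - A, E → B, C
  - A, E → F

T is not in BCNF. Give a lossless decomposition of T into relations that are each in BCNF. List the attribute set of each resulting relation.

Candidate keys of the original relation: {A, E}, {D, E}.
Within {A, B, C, D, E, F}: {D}⁺ ∩ {A, B, C, D, E, F} = {A, D}, not the whole set, so D → A violates BCNF; decompose into {A, D} and {B, C, D, E, F}.
{A, D} has no BCNF violation.
{B, C, D, E, F} has no BCNF violation.

{A, D}; {B, C, D, E, F}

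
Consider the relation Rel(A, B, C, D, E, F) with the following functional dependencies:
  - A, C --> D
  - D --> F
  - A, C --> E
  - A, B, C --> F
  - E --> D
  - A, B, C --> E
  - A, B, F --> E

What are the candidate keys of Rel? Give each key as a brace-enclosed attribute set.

{A, B, C} never appear on the right of any FD, so every key must include all of them.
{A, B, C}⁺ = {A, B, C, D, E, F}, which is every attribute, so {A, B, C} is a candidate key.
No smaller or unrelated set reaches every attribute, so there are no other keys.

{A, B, C}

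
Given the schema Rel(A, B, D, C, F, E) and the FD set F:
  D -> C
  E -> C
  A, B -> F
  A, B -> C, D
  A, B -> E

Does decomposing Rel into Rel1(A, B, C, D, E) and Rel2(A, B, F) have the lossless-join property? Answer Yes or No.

Yes

The shared attributes are {A, B} and {A, B}⁺ = {A, B, C, D, E, F}.
This includes all of Rel1, so the common attributes are a superkey of Rel1 — the join is lossless.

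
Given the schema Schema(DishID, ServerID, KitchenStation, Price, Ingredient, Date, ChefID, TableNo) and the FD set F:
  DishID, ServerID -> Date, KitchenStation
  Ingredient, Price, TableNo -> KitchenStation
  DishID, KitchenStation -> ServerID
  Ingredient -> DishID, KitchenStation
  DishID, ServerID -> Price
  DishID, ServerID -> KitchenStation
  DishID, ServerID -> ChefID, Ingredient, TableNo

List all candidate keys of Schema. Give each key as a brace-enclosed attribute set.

{DishID, KitchenStation}, {DishID, ServerID}, {Ingredient}

Closure of {Ingredient} is {ChefID, Date, DishID, Ingredient, KitchenStation, Price, ServerID, TableNo}, the whole schema; {Ingredient} is a candidate key.
Closure of {DishID, KitchenStation} is {ChefID, Date, DishID, Ingredient, KitchenStation, Price, ServerID, TableNo}, the whole schema; {DishID, KitchenStation} is a candidate key.
Closure of {DishID, ServerID} is {ChefID, Date, DishID, Ingredient, KitchenStation, Price, ServerID, TableNo}, the whole schema; {DishID, ServerID} is a candidate key.
No proper subset of any of these is a key, and no other minimal superkey exists.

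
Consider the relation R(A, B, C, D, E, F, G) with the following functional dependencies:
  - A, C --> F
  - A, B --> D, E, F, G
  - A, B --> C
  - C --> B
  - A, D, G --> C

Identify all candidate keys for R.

{A} never appears on the right of any FD, so every key must include it.
{A, B}⁺ = {A, B, C, D, E, F, G} — all of the relation — so {A, B} is a candidate key.
{A, C}⁺ = {A, B, C, D, E, F, G} — all of the relation — so {A, C} is a candidate key.
{A, D, G}⁺ = {A, B, C, D, E, F, G} — all of the relation — so {A, D, G} is a candidate key.
These are minimal and exhaustive — every other superkey contains one of them.

{A, B}, {A, C}, {A, D, G}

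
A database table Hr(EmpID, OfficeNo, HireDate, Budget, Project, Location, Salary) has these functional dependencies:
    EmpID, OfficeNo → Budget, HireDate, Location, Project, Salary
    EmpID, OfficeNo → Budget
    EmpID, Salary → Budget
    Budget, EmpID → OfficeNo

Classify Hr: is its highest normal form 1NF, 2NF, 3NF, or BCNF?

BCNF

Candidate keys: {Budget, EmpID}, {EmpID, OfficeNo}, {EmpID, Salary}. Prime attributes: {Budget, EmpID, OfficeNo, Salary}.
Each dependency's left side is a superkey — BCNF holds.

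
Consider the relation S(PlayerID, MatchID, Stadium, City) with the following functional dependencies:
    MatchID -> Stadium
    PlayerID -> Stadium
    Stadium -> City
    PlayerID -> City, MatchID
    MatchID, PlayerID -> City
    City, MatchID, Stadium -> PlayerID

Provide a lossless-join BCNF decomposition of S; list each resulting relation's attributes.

{City, Stadium}; {MatchID, PlayerID, Stadium}

Candidate keys of the original relation: {MatchID}, {PlayerID}.
In {City, MatchID, PlayerID, Stadium}, {Stadium} is not a superkey ({Stadium}⁺ restricted to this set is {City, Stadium}), so split on Stadium -> City into {City, Stadium} and {MatchID, PlayerID, Stadium}.
{City, Stadium} is in BCNF.
{MatchID, PlayerID, Stadium} is in BCNF.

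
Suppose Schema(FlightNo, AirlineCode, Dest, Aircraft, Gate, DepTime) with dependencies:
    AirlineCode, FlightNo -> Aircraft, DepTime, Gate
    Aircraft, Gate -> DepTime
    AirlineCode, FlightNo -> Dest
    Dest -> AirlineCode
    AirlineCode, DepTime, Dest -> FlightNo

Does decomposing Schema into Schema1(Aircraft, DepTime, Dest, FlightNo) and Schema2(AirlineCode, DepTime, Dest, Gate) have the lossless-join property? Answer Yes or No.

Yes

The shared attributes are {DepTime, Dest} and {DepTime, Dest}⁺ = {Aircraft, AirlineCode, DepTime, Dest, FlightNo, Gate}.
This includes all of Schema1, so the common attributes are a superkey of Schema1 — the join is lossless.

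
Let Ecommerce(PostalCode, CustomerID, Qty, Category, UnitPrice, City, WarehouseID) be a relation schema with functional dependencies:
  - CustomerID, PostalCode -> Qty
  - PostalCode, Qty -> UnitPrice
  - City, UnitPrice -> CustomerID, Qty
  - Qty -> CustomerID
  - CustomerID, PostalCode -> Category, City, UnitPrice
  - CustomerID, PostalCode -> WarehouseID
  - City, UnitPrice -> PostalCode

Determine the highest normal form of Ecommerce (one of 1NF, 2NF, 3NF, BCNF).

3NF

Candidate keys: {City, UnitPrice}, {CustomerID, PostalCode}, {PostalCode, Qty}. Prime attributes: {City, CustomerID, PostalCode, Qty, UnitPrice}.
Qty -> CustomerID: {Qty}⁺ = {CustomerID, Qty}, which is not all of the attributes, so the left side is not a superkey — BCNF is violated.
But every attribute on its right side ({CustomerID}) is prime, and the same holds for every other non-superkey FD, so 3NF still holds.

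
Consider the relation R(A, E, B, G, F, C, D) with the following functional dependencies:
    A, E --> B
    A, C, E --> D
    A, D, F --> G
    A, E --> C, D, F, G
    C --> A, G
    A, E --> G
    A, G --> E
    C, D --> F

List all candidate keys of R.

{A, D, F}, {A, E}, {A, G}, {C}

{C} is a candidate key since {C}⁺ = {A, B, C, D, E, F, G} covers every attribute.
{A, E} is a candidate key since {A, E}⁺ = {A, B, C, D, E, F, G} covers every attribute.
{A, G} is a candidate key since {A, G}⁺ = {A, B, C, D, E, F, G} covers every attribute.
{A, D, F} is a candidate key since {A, D, F}⁺ = {A, B, C, D, E, F, G} covers every attribute.
No proper subset of any of these is a key, and no other minimal superkey exists.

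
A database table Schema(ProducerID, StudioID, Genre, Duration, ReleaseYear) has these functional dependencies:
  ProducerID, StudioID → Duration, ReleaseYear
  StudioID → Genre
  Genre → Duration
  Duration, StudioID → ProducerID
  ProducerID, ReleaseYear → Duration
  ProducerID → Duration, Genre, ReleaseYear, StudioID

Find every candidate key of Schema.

{ProducerID}⁺ = {Duration, Genre, ProducerID, ReleaseYear, StudioID} — all of the relation — so {ProducerID} is a candidate key.
{StudioID}⁺ = {Duration, Genre, ProducerID, ReleaseYear, StudioID} — all of the relation — so {StudioID} is a candidate key.
No proper subset of any of these is a key, and no other minimal superkey exists.

{ProducerID}, {StudioID}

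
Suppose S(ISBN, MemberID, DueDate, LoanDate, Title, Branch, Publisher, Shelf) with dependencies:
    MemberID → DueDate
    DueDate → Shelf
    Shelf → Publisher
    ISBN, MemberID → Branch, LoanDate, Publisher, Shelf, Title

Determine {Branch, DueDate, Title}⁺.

Start with {Branch, DueDate, Title}.
DueDate → Shelf applies; add {Shelf} → now {Branch, DueDate, Shelf, Title}.
Shelf → Publisher applies; add {Publisher} → now {Branch, DueDate, Publisher, Shelf, Title}.
No further FD applies.

{Branch, DueDate, Publisher, Shelf, Title}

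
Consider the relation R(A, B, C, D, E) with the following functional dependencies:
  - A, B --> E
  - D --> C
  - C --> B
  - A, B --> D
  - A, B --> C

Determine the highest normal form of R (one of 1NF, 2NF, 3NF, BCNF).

3NF

Candidate keys: {A, B}, {A, C}, {A, D}. Prime attributes: {A, B, C, D}.
For D --> C we have {D}⁺ = {B, C, D}; {D} is not a superkey, so BCNF fails.
Its right-hand attributes {C} are all prime, as are those of every other non-superkey FD — the relation is in 3NF.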